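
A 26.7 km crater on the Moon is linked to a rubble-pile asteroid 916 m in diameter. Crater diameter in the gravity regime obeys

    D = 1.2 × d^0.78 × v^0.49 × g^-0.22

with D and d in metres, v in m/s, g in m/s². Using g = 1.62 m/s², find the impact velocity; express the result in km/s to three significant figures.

v ≈ 17.8 km/s

Rearranging for v: v = [D / (1.2 · 916^0.78 · 1.62^-0.22)]^(1/0.49).
D = 26700 m.
916^0.78 = 204.3
1.62^-0.22 = 0.8993
Denominator = 1.2 × 204.3 × 0.8993 = 220.5
D / 220.5 = 26700 / 220.5 = 121.1
v = 121.1^(1/0.49) = 121.1^2.0408 = 17835 m/s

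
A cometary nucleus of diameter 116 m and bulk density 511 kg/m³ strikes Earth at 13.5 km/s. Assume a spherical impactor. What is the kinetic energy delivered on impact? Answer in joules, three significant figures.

E ≈ 3.81 × 10^16 J

v = 13500 m/s.
Mass m = (π/6) ρ d³ = (π/6) × 511 × (116)³ = 4.176 × 10^8 kg
E = ½ m v² = 0.5 × 4.176 × 10^8 × (13500)² = 3.805 × 10^16 J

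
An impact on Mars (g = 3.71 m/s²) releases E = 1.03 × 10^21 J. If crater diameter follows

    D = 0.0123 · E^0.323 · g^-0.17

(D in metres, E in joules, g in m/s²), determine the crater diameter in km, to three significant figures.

E^0.323 = (1.03 × 10^21)^0.323 = 6.126 × 10^6
g^-0.17 = 3.71^-0.17 = 0.8002
D = 0.0123 × 6.126 × 10^6 × 0.8002 = 60295 m
   = 60.29 km

D ≈ 60.3 km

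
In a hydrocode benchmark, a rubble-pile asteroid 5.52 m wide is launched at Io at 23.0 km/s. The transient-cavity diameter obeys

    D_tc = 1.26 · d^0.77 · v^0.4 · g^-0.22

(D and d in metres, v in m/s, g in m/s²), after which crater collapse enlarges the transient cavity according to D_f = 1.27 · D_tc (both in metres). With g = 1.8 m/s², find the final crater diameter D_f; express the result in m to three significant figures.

v = 23000 m/s.
d^0.77 = 5.52^0.77 = 3.726
v^0.4 = 23000^0.4 = 55.55
g^-0.22 = 1.8^-0.22 = 0.8787
D_tc = 1.26 × 3.726 × 55.55 × 0.8787 = 229.2 m
D_f = 1.27 × 229.2 = 291.1 m

D_f ≈ 291 m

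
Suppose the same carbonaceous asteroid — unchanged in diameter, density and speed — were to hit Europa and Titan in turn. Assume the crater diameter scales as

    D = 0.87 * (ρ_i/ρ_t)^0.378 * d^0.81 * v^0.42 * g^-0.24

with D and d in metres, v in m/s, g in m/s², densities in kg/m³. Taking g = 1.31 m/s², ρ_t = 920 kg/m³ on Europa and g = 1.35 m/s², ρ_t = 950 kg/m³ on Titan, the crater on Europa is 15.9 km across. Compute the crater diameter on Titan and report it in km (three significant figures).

D ≈ 15.6 km

The impactor-only factors (d, v, ρ_i) cancel in the ratio, leaving D_Titan/D_Europa = (g_Titan/g_Europa)^-0.24 · (ρ_t,Europa/ρ_t,Titan)^0.378.
(1.35/1.31)^-0.24 = 1.031^-0.24 = 0.9927
(920/950)^0.378 = 0.9684^0.378 = 0.9879
Ratio = 0.9927 × 0.9879 = 0.9807
D_Titan = 0.9807 × 15.9 km = 15.6 km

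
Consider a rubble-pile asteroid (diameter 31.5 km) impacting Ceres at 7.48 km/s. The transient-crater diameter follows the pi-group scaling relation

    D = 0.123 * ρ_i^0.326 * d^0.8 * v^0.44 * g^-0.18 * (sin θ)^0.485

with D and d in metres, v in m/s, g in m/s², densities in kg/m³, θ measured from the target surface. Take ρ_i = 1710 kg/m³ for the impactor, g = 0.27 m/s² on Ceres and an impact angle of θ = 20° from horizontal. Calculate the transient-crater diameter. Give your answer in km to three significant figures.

In SI units: d = 31500 m, v = 7480 m/s.
ρ_i^0.326 = 1710^0.326 = 11.32
d^0.8 = 31500^0.8 = 3969
v^0.44 = 7480^0.44 = 50.64
g^-0.18 = 0.27^-0.18 = 1.266
(sin 20°)^0.485 = 0.3420^0.485 = 0.5943
D = 0.123 × 11.32 × 3969 × 50.64 × 1.266 × 0.5943 = 2.106 × 10^5 m
   = 210.6 km

D ≈ 211 km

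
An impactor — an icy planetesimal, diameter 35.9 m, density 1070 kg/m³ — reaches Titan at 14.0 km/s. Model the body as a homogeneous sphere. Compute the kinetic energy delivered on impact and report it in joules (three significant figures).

E ≈ 2.54 × 10^15 J

v = 14000 m/s.
Mass m = (π/6) ρ d³ = (π/6) × 1070 × (35.9)³ = 2.592 × 10^7 kg
E = ½ m v² = 0.5 × 2.592 × 10^7 × (14000)² = 2.540 × 10^15 J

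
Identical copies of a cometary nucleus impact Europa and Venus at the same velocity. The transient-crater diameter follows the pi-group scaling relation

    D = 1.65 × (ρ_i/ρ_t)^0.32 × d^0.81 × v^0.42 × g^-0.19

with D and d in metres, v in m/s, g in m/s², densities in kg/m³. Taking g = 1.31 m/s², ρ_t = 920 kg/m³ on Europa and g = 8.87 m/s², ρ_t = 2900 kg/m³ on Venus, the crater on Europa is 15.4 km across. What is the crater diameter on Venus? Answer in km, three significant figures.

The impactor-only factors (d, v, ρ_i) cancel in the ratio, leaving D_Venus/D_Europa = (g_Venus/g_Europa)^-0.19 · (ρ_t,Europa/ρ_t,Venus)^0.32.
(8.87/1.31)^-0.19 = 6.771^-0.19 = 0.6953
(920/2900)^0.32 = 0.3172^0.32 = 0.6925
Ratio = 0.6953 × 0.6925 = 0.4815
D_Venus = 0.4815 × 15.4 km = 7.42 km

D ≈ 7.42 km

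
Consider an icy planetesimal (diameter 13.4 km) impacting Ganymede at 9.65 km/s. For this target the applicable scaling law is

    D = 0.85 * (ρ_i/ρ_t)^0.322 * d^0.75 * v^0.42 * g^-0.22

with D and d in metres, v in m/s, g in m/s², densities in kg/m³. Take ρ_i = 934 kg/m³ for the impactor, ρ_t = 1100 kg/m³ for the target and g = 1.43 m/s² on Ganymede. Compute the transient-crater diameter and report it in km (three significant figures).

D ≈ 43.8 km

In SI units: d = 13400 m, v = 9650 m/s.
(ρ_i/ρ_t)^0.322 = (934/1100)^0.322 = 0.9487
d^0.75 = 13400^0.75 = 1245
v^0.42 = 9650^0.42 = 47.15
g^-0.22 = 1.43^-0.22 = 0.9243
D = 0.85 × 0.9487 × 1245 × 47.15 × 0.9243 = 43753 m
   = 43.75 km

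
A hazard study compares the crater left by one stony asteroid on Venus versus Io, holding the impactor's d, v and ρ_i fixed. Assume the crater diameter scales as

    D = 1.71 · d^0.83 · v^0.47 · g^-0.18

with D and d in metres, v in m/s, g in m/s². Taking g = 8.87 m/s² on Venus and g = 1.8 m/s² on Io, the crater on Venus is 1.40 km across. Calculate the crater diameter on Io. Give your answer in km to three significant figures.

D ≈ 1.87 km

All impactor-dependent factors cancel in the ratio, leaving D_Io/D_Venus = (g_Io/g_Venus)^-0.18.
(1.8/8.87)^-0.18 = 0.2029^-0.18 = 1.333
D_Io = 1.333 × 1.40 km = 1.87 km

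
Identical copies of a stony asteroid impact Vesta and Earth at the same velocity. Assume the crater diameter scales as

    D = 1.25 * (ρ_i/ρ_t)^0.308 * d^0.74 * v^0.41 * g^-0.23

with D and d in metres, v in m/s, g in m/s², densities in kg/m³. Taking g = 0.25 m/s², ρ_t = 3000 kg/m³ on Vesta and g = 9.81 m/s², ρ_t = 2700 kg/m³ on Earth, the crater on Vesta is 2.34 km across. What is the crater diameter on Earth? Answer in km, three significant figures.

The impactor-only factors (d, v, ρ_i) cancel in the ratio, leaving D_Earth/D_Vesta = (g_Earth/g_Vesta)^-0.23 · (ρ_t,Vesta/ρ_t,Earth)^0.308.
(9.81/0.25)^-0.23 = 39.24^-0.23 = 0.4300
(3000/2700)^0.308 = 1.111^0.308 = 1.033
Ratio = 0.4300 × 1.033 = 0.4442
D_Earth = 0.4442 × 2.34 km = 1.04 km

D ≈ 1.04 km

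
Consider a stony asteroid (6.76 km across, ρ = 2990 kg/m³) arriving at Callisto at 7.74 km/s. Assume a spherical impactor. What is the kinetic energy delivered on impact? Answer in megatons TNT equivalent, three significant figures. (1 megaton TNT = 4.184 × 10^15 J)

d = 6760 m; v = 7740 m/s.
Mass m = (π/6) ρ d³ = (π/6) × 2990 × (6760)³ = 4.836 × 10^14 kg
E = ½ m v² = 0.5 × 4.836 × 10^14 × (7740)² = 1.449 × 10^22 J
   = 1.449 × 10^22 / 4.184×10^15 = 3.463 × 10^6 Mt

E ≈ 3.46 × 10^6 Mt TNT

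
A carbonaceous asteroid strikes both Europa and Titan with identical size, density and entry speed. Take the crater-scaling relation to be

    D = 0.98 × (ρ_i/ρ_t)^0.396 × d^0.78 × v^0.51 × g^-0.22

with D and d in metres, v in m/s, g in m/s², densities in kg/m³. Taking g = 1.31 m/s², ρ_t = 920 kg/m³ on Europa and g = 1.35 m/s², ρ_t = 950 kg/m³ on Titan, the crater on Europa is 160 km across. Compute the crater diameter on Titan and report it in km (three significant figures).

D ≈ 157 km

The impactor-only factors (d, v, ρ_i) cancel in the ratio, leaving D_Titan/D_Europa = (g_Titan/g_Europa)^-0.22 · (ρ_t,Europa/ρ_t,Titan)^0.396.
(1.35/1.31)^-0.22 = 1.031^-0.22 = 0.9933
(920/950)^0.396 = 0.9684^0.396 = 0.9874
Ratio = 0.9933 × 0.9874 = 0.9808
D_Titan = 0.9808 × 160 km = 157 km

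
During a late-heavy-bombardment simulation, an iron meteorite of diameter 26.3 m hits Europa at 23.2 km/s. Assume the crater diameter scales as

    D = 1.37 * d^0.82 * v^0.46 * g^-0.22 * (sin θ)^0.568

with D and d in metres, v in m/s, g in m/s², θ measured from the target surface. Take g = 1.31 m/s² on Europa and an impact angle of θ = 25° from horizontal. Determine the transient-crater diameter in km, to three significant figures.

In SI units: v = 23200 m/s.
d^0.82 = 26.3^0.82 = 14.60
v^0.46 = 23200^0.46 = 101.9
g^-0.22 = 1.31^-0.22 = 0.9423
(sin 25°)^0.568 = 0.4226^0.568 = 0.6131
D = 1.37 × 14.60 × 101.9 × 0.9423 × 0.6131 = 1178 m
   = 1.178 km

D ≈ 1.18 km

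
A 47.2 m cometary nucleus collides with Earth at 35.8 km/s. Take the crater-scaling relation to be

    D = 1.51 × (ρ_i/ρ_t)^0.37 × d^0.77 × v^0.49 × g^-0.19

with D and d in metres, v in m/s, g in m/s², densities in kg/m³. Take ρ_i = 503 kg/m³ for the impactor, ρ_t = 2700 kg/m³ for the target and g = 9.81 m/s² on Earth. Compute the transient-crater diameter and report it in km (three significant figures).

D ≈ 1.74 km

In SI units: v = 35800 m/s.
(ρ_i/ρ_t)^0.37 = (503/2700)^0.37 = 0.5370
d^0.77 = 47.2^0.77 = 19.45
v^0.49 = 35800^0.49 = 170.4
g^-0.19 = 9.81^-0.19 = 0.6480
D = 1.51 × 0.5370 × 19.45 × 170.4 × 0.6480 = 1741 m
   = 1.741 km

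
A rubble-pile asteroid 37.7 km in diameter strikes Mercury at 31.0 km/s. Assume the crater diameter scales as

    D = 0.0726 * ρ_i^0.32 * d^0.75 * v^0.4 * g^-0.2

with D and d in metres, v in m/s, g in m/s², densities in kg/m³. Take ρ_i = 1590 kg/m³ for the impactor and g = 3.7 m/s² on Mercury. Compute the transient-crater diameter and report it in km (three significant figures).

D ≈ 100 km

In SI units: d = 37700 m, v = 31000 m/s.
ρ_i^0.32 = 1590^0.32 = 10.58
d^0.75 = 37700^0.75 = 2706
v^0.4 = 31000^0.4 = 62.60
g^-0.2 = 3.7^-0.2 = 0.7698
D = 0.0726 × 10.58 × 2706 × 62.60 × 0.7698 = 1.002 × 10^5 m
   = 100.2 km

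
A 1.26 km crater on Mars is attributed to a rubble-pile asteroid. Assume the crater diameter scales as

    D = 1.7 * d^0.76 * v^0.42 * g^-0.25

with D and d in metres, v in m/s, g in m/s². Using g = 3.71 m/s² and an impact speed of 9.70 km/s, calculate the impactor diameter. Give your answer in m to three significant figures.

Rearranging for d: d = [D / (1.7 · 9700^0.42 · 3.71^-0.25)]^(1/0.76).
D = 1260 m.
9700^0.42 = 47.25
3.71^-0.25 = 0.7205
Denominator = 1.7 × 47.25 × 0.7205 = 57.87
D / 57.87 = 1260 / 57.87 = 21.77
d = 21.77^(1/0.76) = 21.77^1.3158 = 57.59 m

d ≈ 57.6 m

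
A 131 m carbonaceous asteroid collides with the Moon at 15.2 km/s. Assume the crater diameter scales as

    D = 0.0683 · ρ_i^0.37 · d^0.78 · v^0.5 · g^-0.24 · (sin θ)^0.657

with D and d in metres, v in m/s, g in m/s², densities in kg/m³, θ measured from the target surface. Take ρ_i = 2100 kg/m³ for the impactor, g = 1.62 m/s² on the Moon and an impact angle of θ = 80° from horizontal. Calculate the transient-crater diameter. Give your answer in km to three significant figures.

D ≈ 5.64 km

In SI units: v = 15200 m/s.
ρ_i^0.37 = 2100^0.37 = 16.95
d^0.78 = 131^0.78 = 44.82
v^0.5 = 15200^0.5 = 123.3
g^-0.24 = 1.62^-0.24 = 0.8907
(sin 80°)^0.657 = 0.9848^0.657 = 0.9900
D = 0.0683 × 16.95 × 44.82 × 123.3 × 0.8907 × 0.9900 = 5641 m
   = 5.641 km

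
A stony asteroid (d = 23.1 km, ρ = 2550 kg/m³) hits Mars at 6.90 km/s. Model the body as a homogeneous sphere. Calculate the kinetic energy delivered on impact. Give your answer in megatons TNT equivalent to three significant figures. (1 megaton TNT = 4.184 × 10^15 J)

E ≈ 9.36 × 10^7 Mt TNT

d = 23100 m; v = 6900 m/s.
Mass m = (π/6) ρ d³ = (π/6) × 2550 × (23100)³ = 1.646 × 10^16 kg
E = ½ m v² = 0.5 × 1.646 × 10^16 × (6900)² = 3.918 × 10^23 J
   = 3.918 × 10^23 / 4.184×10^15 = 9.364 × 10^7 Mt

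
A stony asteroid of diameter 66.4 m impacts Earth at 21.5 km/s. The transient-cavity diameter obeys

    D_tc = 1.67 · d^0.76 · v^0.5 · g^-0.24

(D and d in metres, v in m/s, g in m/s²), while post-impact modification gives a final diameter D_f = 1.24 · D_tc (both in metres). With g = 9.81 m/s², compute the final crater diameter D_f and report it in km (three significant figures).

v = 21500 m/s.
d^0.76 = 66.4^0.76 = 24.26
v^0.5 = 21500^0.5 = 146.6
g^-0.24 = 9.81^-0.24 = 0.5781
D_tc = 1.67 × 24.26 × 146.6 × 0.5781 = 3434 m
D_f = 1.24 × 3434 = 4258 m
     = 4.258 km

D_f ≈ 4.26 km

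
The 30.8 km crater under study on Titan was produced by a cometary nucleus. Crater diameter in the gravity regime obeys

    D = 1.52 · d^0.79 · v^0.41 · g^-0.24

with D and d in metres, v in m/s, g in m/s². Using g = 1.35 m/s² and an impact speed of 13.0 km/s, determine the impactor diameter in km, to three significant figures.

Rearranging for d: d = [D / (1.52 · 13000^0.41 · 1.35^-0.24)]^(1/0.79).
D = 30800 m.
13000^0.41 = 48.61
1.35^-0.24 = 0.9305
Denominator = 1.52 × 48.61 × 0.9305 = 68.75
D / 68.75 = 30800 / 68.75 = 448.0
d = 448.0^(1/0.79) = 448.0^1.2658 = 2270 m

d ≈ 2.27 km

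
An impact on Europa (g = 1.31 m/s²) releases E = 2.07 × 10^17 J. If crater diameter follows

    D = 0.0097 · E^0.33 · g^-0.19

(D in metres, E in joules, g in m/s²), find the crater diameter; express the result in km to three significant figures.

E^0.33 = (2.07 × 10^17)^0.33 = 5.179 × 10^5
g^-0.19 = 1.31^-0.19 = 0.9500
D = 0.0097 × 5.179 × 10^5 × 0.9500 = 4772 m
   = 4.772 km

D ≈ 4.77 km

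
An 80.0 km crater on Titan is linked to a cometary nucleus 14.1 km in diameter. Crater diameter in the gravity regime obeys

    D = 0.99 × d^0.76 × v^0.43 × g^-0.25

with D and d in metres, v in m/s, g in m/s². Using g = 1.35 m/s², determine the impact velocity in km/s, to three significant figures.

v ≈ 14.3 km/s

Rearranging for v: v = [D / (0.99 · 14100^0.76 · 1.35^-0.25)]^(1/0.43).
D = 80000 m.
14100^0.76 = 1424
1.35^-0.25 = 0.9277
Denominator = 0.99 × 1424 × 0.9277 = 1308
D / 1308 = 80000 / 1308 = 61.16
v = 61.16^(1/0.43) = 61.16^2.3256 = 14276 m/s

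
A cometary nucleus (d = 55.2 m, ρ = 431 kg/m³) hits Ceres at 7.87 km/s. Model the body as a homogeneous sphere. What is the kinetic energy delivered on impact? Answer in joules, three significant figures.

E ≈ 1.18 × 10^15 J

v = 7870 m/s.
Mass m = (π/6) ρ d³ = (π/6) × 431 × (55.2)³ = 3.796 × 10^7 kg
E = ½ m v² = 0.5 × 3.796 × 10^7 × (7870)² = 1.176 × 10^15 J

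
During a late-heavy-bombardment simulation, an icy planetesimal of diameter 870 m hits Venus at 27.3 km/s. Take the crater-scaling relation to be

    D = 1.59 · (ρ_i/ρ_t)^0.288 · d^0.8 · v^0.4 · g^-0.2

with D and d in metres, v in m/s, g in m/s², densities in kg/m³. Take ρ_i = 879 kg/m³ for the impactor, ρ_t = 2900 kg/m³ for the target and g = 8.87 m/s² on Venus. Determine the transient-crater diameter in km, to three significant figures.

D ≈ 9.74 km

In SI units: v = 27300 m/s.
(ρ_i/ρ_t)^0.288 = (879/2900)^0.288 = 0.7091
d^0.8 = 870^0.8 = 224.7
v^0.4 = 27300^0.4 = 59.49
g^-0.2 = 8.87^-0.2 = 0.6463
D = 1.59 × 0.7091 × 224.7 × 59.49 × 0.6463 = 9741 m
   = 9.741 km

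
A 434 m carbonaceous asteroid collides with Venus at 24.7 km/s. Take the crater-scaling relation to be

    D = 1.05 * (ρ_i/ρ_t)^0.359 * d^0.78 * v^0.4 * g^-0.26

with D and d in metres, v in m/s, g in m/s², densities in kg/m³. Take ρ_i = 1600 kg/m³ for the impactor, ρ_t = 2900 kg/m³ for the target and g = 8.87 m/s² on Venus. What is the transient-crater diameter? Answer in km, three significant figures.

In SI units: v = 24700 m/s.
(ρ_i/ρ_t)^0.359 = (1600/2900)^0.359 = 0.8078
d^0.78 = 434^0.78 = 114.1
v^0.4 = 24700^0.4 = 57.16
g^-0.26 = 8.87^-0.26 = 0.5669
D = 1.05 × 0.8078 × 114.1 × 57.16 × 0.5669 = 3136 m
   = 3.136 km

D ≈ 3.14 km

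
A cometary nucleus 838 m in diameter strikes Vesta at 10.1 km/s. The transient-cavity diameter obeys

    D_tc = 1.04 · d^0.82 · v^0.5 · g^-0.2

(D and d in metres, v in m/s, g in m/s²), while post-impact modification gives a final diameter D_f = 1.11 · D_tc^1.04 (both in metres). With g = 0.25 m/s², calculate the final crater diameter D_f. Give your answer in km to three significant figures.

D_f ≈ 58.0 km

v = 10100 m/s.
d^0.82 = 838^0.82 = 249.5
v^0.5 = 10100^0.5 = 100.5
g^-0.2 = 0.25^-0.2 = 1.320
D_tc = 1.04 × 249.5 × 100.5 × 1.320 = 34420 m
D_f = 1.11 × (34420)^1.04 = 58024 m
     = 58.02 km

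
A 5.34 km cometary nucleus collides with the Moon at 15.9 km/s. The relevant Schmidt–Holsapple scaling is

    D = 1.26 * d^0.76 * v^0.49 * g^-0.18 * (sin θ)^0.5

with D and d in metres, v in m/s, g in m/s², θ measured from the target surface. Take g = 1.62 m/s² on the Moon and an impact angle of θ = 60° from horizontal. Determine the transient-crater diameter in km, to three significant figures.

D ≈ 83.8 km

In SI units: d = 5340 m, v = 15900 m/s.
d^0.76 = 5340^0.76 = 680.7
v^0.49 = 15900^0.49 = 114.5
g^-0.18 = 1.62^-0.18 = 0.9168
(sin 60°)^0.5 = 0.8660^0.5 = 0.9306
D = 1.26 × 680.7 × 114.5 × 0.9168 × 0.9306 = 83786 m
   = 83.79 km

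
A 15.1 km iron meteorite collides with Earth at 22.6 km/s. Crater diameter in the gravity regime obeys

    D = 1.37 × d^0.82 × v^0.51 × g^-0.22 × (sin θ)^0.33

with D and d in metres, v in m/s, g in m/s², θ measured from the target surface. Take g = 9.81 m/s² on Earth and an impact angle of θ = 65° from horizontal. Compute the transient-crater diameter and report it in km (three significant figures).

In SI units: d = 15100 m, v = 22600 m/s.
d^0.82 = 15100^0.82 = 2672
v^0.51 = 22600^0.51 = 166.2
g^-0.22 = 9.81^-0.22 = 0.6051
(sin 65°)^0.33 = 0.9063^0.33 = 0.9681
D = 1.37 × 2672 × 166.2 × 0.6051 × 0.9681 = 3.564 × 10^5 m
   = 356.4 km

D ≈ 356 km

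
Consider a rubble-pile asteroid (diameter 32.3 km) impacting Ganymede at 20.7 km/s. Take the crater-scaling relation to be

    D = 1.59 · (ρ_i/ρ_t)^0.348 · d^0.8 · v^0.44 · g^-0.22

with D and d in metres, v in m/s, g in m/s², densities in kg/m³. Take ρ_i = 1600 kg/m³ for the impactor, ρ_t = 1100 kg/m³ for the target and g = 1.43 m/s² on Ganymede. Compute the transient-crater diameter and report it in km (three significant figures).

In SI units: d = 32300 m, v = 20700 m/s.
(ρ_i/ρ_t)^0.348 = (1600/1100)^0.348 = 1.139
d^0.8 = 32300^0.8 = 4049
v^0.44 = 20700^0.44 = 79.26
g^-0.22 = 1.43^-0.22 = 0.9243
D = 1.59 × 1.139 × 4049 × 79.26 × 0.9243 = 5.372 × 10^5 m
   = 537.2 km

D ≈ 537 km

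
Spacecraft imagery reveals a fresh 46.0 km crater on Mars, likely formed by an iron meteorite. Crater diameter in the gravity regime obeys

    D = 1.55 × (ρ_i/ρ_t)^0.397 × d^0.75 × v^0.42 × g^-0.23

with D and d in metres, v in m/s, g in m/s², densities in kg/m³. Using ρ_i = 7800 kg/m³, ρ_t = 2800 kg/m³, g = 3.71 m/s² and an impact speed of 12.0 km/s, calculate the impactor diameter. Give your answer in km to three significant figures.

d ≈ 4.15 km

Rearranging for d: d = [D / (1.55 · (7800/2800)^0.397 · 12000^0.42 · 3.71^-0.23)]^(1/0.75).
D = 46000 m.
(7800/2800)^0.397 = 1.502
12000^0.42 = 51.67
3.71^-0.23 = 0.7397
Denominator = 1.55 × 1.502 × 51.67 × 0.7397 = 88.98
D / 88.98 = 46000 / 88.98 = 517.0
d = 517.0^(1/0.75) = 517.0^1.3333 = 4149 m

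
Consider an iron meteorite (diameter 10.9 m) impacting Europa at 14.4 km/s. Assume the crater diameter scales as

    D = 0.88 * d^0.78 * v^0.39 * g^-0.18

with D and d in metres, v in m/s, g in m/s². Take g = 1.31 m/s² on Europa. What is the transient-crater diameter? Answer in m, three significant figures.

In SI units: v = 14400 m/s.
d^0.78 = 10.9^0.78 = 6.445
v^0.39 = 14400^0.39 = 41.86
g^-0.18 = 1.31^-0.18 = 0.9526
D = 0.88 × 6.445 × 41.86 × 0.9526 = 226.2 m

D ≈ 226 m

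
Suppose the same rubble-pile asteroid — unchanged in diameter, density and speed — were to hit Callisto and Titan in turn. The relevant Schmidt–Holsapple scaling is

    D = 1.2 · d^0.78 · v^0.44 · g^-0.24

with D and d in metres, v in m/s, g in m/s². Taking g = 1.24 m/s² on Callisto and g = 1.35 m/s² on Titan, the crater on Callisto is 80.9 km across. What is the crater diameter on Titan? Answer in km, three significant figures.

D ≈ 79.3 km

All impactor-dependent factors cancel in the ratio, leaving D_Titan/D_Callisto = (g_Titan/g_Callisto)^-0.24.
(1.35/1.24)^-0.24 = 1.089^-0.24 = 0.9797
D_Titan = 0.9797 × 80.9 km = 79.3 km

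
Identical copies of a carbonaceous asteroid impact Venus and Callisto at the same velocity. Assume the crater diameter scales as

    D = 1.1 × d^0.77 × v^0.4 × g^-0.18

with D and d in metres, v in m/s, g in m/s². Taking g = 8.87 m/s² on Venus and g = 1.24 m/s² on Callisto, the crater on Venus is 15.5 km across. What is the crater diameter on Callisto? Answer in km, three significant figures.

D ≈ 22.1 km

All impactor-dependent factors cancel in the ratio, leaving D_Callisto/D_Venus = (g_Callisto/g_Venus)^-0.18.
(1.24/8.87)^-0.18 = 0.1398^-0.18 = 1.425
D_Callisto = 1.425 × 15.5 km = 22.1 km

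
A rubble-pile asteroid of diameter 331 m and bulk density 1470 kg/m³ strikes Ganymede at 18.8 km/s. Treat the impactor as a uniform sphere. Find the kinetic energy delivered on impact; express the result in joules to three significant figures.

v = 18800 m/s.
Mass m = (π/6) ρ d³ = (π/6) × 1470 × (331)³ = 2.791 × 10^10 kg
E = ½ m v² = 0.5 × 2.791 × 10^10 × (18800)² = 4.932 × 10^18 J

E ≈ 4.93 × 10^18 J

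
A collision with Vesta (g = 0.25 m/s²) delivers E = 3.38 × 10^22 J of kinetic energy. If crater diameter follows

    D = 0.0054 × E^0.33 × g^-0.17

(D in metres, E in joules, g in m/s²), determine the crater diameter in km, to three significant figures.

D ≈ 186 km

E^0.33 = (3.38 × 10^22)^0.33 = 2.720 × 10^7
g^-0.17 = 0.25^-0.17 = 1.266
D = 0.0054 × 2.720 × 10^7 × 1.266 = 1.860 × 10^5 m
   = 186.0 km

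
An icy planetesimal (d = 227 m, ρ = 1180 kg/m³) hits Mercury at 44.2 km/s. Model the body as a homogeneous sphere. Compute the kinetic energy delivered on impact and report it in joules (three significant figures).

v = 44200 m/s.
Mass m = (π/6) ρ d³ = (π/6) × 1180 × (227)³ = 7.227 × 10^9 kg
E = ½ m v² = 0.5 × 7.227 × 10^9 × (44200)² = 7.059 × 10^18 J

E ≈ 7.06 × 10^18 J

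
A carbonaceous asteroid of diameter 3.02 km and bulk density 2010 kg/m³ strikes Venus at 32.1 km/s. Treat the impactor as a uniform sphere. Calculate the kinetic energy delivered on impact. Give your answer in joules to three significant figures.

d = 3020 m; v = 32100 m/s.
Mass m = (π/6) ρ d³ = (π/6) × 2010 × (3020)³ = 2.899 × 10^13 kg
E = ½ m v² = 0.5 × 2.899 × 10^13 × (32100)² = 1.494 × 10^22 J

E ≈ 1.49 × 10^22 J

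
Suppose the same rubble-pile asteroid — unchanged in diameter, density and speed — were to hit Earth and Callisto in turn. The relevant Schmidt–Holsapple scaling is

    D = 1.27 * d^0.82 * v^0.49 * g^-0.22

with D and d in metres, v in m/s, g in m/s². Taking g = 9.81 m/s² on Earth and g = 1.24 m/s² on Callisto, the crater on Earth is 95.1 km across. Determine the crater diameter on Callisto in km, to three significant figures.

All impactor-dependent factors cancel in the ratio, leaving D_Callisto/D_Earth = (g_Callisto/g_Earth)^-0.22.
(1.24/9.81)^-0.22 = 0.1264^-0.22 = 1.576
D_Callisto = 1.576 × 95.1 km = 150 km

D ≈ 150 km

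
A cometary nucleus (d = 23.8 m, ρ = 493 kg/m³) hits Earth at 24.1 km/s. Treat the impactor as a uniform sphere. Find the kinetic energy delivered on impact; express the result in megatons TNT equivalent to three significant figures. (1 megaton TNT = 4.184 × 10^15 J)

E ≈ 0.242 Mt TNT

v = 24100 m/s.
Mass m = (π/6) ρ d³ = (π/6) × 493 × (23.8)³ = 3.480 × 10^6 kg
E = ½ m v² = 0.5 × 3.480 × 10^6 × (24100)² = 1.011 × 10^15 J
   = 1.011 × 10^15 / 4.184×10^15 = 0.2416 Mt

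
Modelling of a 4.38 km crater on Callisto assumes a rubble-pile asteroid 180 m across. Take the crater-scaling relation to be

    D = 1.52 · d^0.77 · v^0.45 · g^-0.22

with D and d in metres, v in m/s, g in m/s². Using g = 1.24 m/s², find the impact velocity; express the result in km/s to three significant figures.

Rearranging for v: v = [D / (1.52 · 180^0.77 · 1.24^-0.22)]^(1/0.45).
D = 4380 m.
180^0.77 = 54.52
1.24^-0.22 = 0.9538
Denominator = 1.52 × 54.52 × 0.9538 = 79.04
D / 79.04 = 4380 / 79.04 = 55.41
v = 55.41^(1/0.45) = 55.41^2.2222 = 7492 m/s

v ≈ 7.49 km/s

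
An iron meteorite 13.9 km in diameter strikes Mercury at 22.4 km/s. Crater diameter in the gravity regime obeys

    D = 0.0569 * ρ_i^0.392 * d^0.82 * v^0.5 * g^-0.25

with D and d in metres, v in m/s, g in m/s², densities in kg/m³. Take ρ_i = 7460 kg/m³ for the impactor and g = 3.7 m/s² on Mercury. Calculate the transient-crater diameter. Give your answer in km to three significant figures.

In SI units: d = 13900 m, v = 22400 m/s.
ρ_i^0.392 = 7460^0.392 = 32.97
d^0.82 = 13900^0.82 = 2496
v^0.5 = 22400^0.5 = 149.7
g^-0.25 = 3.7^-0.25 = 0.7210
D = 0.0569 × 32.97 × 2496 × 149.7 × 0.7210 = 5.054 × 10^5 m
   = 505.4 km

D ≈ 505 km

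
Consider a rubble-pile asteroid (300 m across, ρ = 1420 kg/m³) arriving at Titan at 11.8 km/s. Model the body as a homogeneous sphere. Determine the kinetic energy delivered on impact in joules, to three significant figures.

v = 11800 m/s.
Mass m = (π/6) ρ d³ = (π/6) × 1420 × (300)³ = 2.007 × 10^10 kg
E = ½ m v² = 0.5 × 2.007 × 10^10 × (11800)² = 1.397 × 10^18 J

E ≈ 1.40 × 10^18 J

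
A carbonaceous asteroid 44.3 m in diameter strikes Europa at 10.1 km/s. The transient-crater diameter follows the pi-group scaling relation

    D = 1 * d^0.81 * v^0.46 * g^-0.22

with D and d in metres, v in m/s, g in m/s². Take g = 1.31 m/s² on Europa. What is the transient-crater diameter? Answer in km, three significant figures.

In SI units: v = 10100 m/s.
d^0.81 = 44.3^0.81 = 21.56
v^0.46 = 10100^0.46 = 69.50
g^-0.22 = 1.31^-0.22 = 0.9423
D = 1 × 21.56 × 69.50 × 0.9423 = 1412 m
   = 1.412 km

D ≈ 1.41 km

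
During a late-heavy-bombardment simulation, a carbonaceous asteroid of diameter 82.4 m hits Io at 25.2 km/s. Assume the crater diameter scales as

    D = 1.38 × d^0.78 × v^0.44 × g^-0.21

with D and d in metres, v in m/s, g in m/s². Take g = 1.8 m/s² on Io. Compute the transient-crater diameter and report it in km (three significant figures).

In SI units: v = 25200 m/s.
d^0.78 = 82.4^0.78 = 31.22
v^0.44 = 25200^0.44 = 86.42
g^-0.21 = 1.8^-0.21 = 0.8839
D = 1.38 × 31.22 × 86.42 × 0.8839 = 3291 m
   = 3.291 km

D ≈ 3.29 km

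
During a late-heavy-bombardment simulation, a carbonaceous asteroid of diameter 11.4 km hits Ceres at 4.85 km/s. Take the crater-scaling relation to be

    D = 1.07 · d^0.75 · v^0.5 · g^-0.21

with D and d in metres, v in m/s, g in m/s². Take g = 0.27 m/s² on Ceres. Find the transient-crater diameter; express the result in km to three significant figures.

D ≈ 108 km

In SI units: d = 11400 m, v = 4850 m/s.
d^0.75 = 11400^0.75 = 1103
v^0.5 = 4850^0.5 = 69.64
g^-0.21 = 0.27^-0.21 = 1.316
D = 1.07 × 1103 × 69.64 × 1.316 = 1.082 × 10^5 m
   = 108.2 km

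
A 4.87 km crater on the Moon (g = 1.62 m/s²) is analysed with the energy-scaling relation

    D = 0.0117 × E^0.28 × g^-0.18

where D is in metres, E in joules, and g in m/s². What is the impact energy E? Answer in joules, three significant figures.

E ≈ 1.60 × 10^20 J

Rearranging: E = [D / (0.0117 · g^-0.18)]^(1/0.28).
D = 4870 m.
g^-0.18 = 1.62^-0.18 = 0.9168
D / (0.0117 × 0.9168) = 4870 / (0.01073) = 4.539 × 10^5
E = (4.539 × 10^5)^3.5714 = 1.597 × 10^20 J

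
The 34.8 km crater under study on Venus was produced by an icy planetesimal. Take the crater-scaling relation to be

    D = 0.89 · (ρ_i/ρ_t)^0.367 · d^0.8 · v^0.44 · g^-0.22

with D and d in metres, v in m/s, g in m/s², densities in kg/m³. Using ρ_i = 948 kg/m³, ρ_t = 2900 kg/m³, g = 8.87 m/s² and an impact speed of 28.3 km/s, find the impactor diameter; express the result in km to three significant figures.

Rearranging for d: d = [D / (0.89 · (948/2900)^0.367 · 28300^0.44 · 8.87^-0.22)]^(1/0.8).
D = 34800 m.
(948/2900)^0.367 = 0.6634
28300^0.44 = 90.95
8.87^-0.22 = 0.6187
Denominator = 0.89 × 0.6634 × 90.95 × 0.6187 = 33.22
D / 33.22 = 34800 / 33.22 = 1048
d = 1048^(1/0.8) = 1048^1.25 = 5963 m

d ≈ 5.96 km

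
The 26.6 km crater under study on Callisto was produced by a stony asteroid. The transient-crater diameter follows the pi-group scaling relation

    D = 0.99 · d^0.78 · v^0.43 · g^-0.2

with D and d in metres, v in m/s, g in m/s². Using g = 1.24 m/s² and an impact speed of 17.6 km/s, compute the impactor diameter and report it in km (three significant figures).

d ≈ 2.30 km

Rearranging for d: d = [D / (0.99 · 17600^0.43 · 1.24^-0.2)]^(1/0.78).
D = 26600 m.
17600^0.43 = 66.92
1.24^-0.2 = 0.9579
Denominator = 0.99 × 66.92 × 0.9579 = 63.46
D / 63.46 = 26600 / 63.46 = 419.2
d = 419.2^(1/0.78) = 419.2^1.2821 = 2303 m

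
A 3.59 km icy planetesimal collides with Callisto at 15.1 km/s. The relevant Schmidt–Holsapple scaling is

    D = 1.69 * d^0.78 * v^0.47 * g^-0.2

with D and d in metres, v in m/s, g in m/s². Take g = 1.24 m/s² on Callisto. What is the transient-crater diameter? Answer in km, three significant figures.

In SI units: d = 3590 m, v = 15100 m/s.
d^0.78 = 3590^0.78 = 592.9
v^0.47 = 15100^0.47 = 92.07
g^-0.2 = 1.24^-0.2 = 0.9579
D = 1.69 × 592.9 × 92.07 × 0.9579 = 88370 m
   = 88.37 km

D ≈ 88.4 km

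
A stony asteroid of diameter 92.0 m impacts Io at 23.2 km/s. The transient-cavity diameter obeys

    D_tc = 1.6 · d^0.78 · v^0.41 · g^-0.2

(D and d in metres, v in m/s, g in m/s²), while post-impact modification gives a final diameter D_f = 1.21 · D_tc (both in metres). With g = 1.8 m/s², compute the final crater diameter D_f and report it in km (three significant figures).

D_f ≈ 3.61 km

v = 23200 m/s.
d^0.78 = 92^0.78 = 34.02
v^0.41 = 23200^0.41 = 61.64
g^-0.2 = 1.8^-0.2 = 0.8891
D_tc = 1.6 × 34.02 × 61.64 × 0.8891 = 2983 m
D_f = 1.21 × 2983 = 3609 m
     = 3.609 km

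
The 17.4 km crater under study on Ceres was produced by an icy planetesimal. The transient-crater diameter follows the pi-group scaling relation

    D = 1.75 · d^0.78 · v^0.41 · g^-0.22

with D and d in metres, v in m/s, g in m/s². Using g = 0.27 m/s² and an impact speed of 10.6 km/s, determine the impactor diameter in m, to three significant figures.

d ≈ 706 m

Rearranging for d: d = [D / (1.75 · 10600^0.41 · 0.27^-0.22)]^(1/0.78).
D = 17400 m.
10600^0.41 = 44.71
0.27^-0.22 = 1.334
Denominator = 1.75 × 44.71 × 1.334 = 104.4
D / 104.4 = 17400 / 104.4 = 166.7
d = 166.7^(1/0.78) = 166.7^1.2821 = 705.9 m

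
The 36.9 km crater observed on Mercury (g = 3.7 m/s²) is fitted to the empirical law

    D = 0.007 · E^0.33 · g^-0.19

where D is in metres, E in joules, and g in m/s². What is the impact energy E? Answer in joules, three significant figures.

E ≈ 4.97 × 10^20 J

Rearranging: E = [D / (0.007 · g^-0.19)]^(1/0.33).
D = 36900 m.
g^-0.19 = 3.7^-0.19 = 0.7799
D / (0.007 × 0.7799) = 36900 / (5.459 × 10^-3) = 6.759 × 10^6
E = (6.759 × 10^6)^3.0303 = 4.973 × 10^20 J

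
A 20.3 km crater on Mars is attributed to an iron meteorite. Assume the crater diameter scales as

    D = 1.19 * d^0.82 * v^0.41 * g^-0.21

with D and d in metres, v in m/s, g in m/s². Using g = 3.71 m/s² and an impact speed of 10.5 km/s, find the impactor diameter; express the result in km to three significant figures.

Rearranging for d: d = [D / (1.19 · 10500^0.41 · 3.71^-0.21)]^(1/0.82).
D = 20300 m.
10500^0.41 = 44.53
3.71^-0.21 = 0.7593
Denominator = 1.19 × 44.53 × 0.7593 = 40.24
D / 40.24 = 20300 / 40.24 = 504.5
d = 504.5^(1/0.82) = 504.5^1.2195 = 1978 m

d ≈ 1.98 km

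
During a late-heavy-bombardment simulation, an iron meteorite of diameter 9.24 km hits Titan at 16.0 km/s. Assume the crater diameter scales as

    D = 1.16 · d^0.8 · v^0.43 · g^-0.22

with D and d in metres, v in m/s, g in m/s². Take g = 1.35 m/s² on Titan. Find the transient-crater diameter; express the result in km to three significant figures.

D ≈ 104 km

In SI units: d = 9240 m, v = 16000 m/s.
d^0.8 = 9240^0.8 = 1488
v^0.43 = 16000^0.43 = 64.23
g^-0.22 = 1.35^-0.22 = 0.9361
D = 1.16 × 1488 × 64.23 × 0.9361 = 1.038 × 10^5 m
   = 103.8 km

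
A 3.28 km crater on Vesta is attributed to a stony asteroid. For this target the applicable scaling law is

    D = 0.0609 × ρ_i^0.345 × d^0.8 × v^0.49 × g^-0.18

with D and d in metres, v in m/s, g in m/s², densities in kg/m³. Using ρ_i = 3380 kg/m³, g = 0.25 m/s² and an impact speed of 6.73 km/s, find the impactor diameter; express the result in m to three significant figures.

d ≈ 81.7 m

Rearranging for d: d = [D / (0.0609 · 3380^0.345 · 6730^0.49 · 0.25^-0.18)]^(1/0.8).
D = 3280 m.
3380^0.345 = 16.50
6730^0.49 = 75.12
0.25^-0.18 = 1.283
Denominator = 0.0609 × 16.50 × 75.12 × 1.283 = 96.85
D / 96.85 = 3280 / 96.85 = 33.87
d = 33.87^(1/0.8) = 33.87^1.25 = 81.71 m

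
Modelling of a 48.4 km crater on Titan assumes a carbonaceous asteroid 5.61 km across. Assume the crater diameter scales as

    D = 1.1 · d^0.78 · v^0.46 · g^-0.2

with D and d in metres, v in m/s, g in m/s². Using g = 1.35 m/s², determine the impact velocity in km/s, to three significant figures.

v ≈ 6.23 km/s

Rearranging for v: v = [D / (1.1 · 5610^0.78 · 1.35^-0.2)]^(1/0.46).
D = 48400 m.
5610^0.78 = 839.8
1.35^-0.2 = 0.9417
Denominator = 1.1 × 839.8 × 0.9417 = 869.9
D / 869.9 = 48400 / 869.9 = 55.64
v = 55.64^(1/0.46) = 55.64^2.1739 = 6227 m/s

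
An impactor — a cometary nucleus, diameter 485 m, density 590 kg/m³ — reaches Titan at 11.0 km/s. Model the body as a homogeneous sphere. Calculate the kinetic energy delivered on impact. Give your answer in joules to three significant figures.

E ≈ 2.13 × 10^18 J

v = 11000 m/s.
Mass m = (π/6) ρ d³ = (π/6) × 590 × (485)³ = 3.524 × 10^10 kg
E = ½ m v² = 0.5 × 3.524 × 10^10 × (11000)² = 2.132 × 10^18 J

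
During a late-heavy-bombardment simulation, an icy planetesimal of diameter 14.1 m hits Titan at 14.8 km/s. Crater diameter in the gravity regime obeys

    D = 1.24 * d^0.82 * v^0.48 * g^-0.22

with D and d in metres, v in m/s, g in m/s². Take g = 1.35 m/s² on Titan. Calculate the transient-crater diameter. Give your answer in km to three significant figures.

In SI units: v = 14800 m/s.
d^0.82 = 14.1^0.82 = 8.757
v^0.48 = 14800^0.48 = 100.4
g^-0.22 = 1.35^-0.22 = 0.9361
D = 1.24 × 8.757 × 100.4 × 0.9361 = 1021 m
   = 1.021 km

D ≈ 1.02 km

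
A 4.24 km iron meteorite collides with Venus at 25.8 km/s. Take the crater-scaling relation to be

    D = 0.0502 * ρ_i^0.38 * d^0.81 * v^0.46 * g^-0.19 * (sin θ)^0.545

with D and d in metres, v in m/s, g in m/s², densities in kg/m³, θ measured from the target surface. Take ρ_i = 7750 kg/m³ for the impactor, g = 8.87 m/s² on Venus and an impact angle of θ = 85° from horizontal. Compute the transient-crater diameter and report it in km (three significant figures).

In SI units: d = 4240 m, v = 25800 m/s.
ρ_i^0.38 = 7750^0.38 = 30.06
d^0.81 = 4240^0.81 = 867.3
v^0.46 = 25800^0.46 = 107.0
g^-0.19 = 8.87^-0.19 = 0.6605
(sin 85°)^0.545 = 0.9962^0.545 = 0.9979
D = 0.0502 × 30.06 × 867.3 × 107.0 × 0.6605 × 0.9979 = 92301 m
   = 92.30 km

D ≈ 92.3 km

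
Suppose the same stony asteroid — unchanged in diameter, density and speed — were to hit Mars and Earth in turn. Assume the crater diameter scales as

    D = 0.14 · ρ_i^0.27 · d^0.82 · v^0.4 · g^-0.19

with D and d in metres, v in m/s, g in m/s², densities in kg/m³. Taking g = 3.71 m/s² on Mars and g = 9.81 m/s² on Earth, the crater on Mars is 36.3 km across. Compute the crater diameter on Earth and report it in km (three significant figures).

D ≈ 30.2 km

All impactor-dependent factors cancel in the ratio, leaving D_Earth/D_Mars = (g_Earth/g_Mars)^-0.19.
(9.81/3.71)^-0.19 = 2.644^-0.19 = 0.8313
D_Earth = 0.8313 × 36.3 km = 30.2 km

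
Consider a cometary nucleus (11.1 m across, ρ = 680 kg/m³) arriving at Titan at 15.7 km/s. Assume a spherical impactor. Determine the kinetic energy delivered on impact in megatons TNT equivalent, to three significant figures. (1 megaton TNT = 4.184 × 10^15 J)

v = 15700 m/s.
Mass m = (π/6) ρ d³ = (π/6) × 680 × (11.1)³ = 4.869 × 10^5 kg
E = ½ m v² = 0.5 × 4.869 × 10^5 × (15700)² = 6.001 × 10^13 J
   = 6.001 × 10^13 / 4.184×10^15 = 0.01434 Mt

E ≈ 0.0143 Mt TNT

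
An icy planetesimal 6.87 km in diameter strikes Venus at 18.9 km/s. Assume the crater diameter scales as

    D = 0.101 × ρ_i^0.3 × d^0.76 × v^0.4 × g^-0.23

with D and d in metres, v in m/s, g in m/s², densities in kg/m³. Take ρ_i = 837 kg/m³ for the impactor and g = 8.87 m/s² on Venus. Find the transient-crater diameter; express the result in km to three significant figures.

In SI units: d = 6870 m, v = 18900 m/s.
ρ_i^0.3 = 837^0.3 = 7.530
d^0.76 = 6870^0.76 = 824.3
v^0.4 = 18900^0.4 = 51.36
g^-0.23 = 8.87^-0.23 = 0.6053
D = 0.101 × 7.530 × 824.3 × 51.36 × 0.6053 = 19489 m
   = 19.49 km

D ≈ 19.5 km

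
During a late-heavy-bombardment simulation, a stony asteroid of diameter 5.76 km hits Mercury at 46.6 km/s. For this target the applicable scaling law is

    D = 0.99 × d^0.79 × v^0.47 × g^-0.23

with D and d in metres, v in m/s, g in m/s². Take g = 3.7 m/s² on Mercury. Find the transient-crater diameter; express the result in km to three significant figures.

D ≈ 107 km

In SI units: d = 5760 m, v = 46600 m/s.
d^0.79 = 5760^0.79 = 934.8
v^0.47 = 46600^0.47 = 156.4
g^-0.23 = 3.7^-0.23 = 0.7401
D = 0.99 × 934.8 × 156.4 × 0.7401 = 1.071 × 10^5 m
   = 107.1 km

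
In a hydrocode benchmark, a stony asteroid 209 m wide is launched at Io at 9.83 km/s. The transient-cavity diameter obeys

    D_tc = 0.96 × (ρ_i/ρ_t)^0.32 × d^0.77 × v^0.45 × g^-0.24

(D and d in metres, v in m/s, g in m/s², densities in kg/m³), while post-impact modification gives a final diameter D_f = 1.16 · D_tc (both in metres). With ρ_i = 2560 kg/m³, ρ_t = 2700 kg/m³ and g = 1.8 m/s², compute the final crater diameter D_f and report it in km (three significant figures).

D_f ≈ 3.64 km

v = 9830 m/s.
(ρ_i/ρ_t)^0.32 = (2560/2700)^0.32 = 0.9831
d^0.77 = 209^0.77 = 61.17
v^0.45 = 9830^0.45 = 62.61
g^-0.24 = 1.8^-0.24 = 0.8684
D_tc = 0.96 × 0.9831 × 61.17 × 62.61 × 0.8684 = 3139 m
D_f = 1.16 × 3139 = 3641 m
     = 3.641 km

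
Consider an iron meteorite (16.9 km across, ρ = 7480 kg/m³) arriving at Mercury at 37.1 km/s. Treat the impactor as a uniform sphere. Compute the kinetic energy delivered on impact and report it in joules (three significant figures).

E ≈ 1.30 × 10^25 J

d = 16900 m; v = 37100 m/s.
Mass m = (π/6) ρ d³ = (π/6) × 7480 × (16900)³ = 1.890 × 10^16 kg
E = ½ m v² = 0.5 × 1.890 × 10^16 × (37100)² = 1.301 × 10^25 J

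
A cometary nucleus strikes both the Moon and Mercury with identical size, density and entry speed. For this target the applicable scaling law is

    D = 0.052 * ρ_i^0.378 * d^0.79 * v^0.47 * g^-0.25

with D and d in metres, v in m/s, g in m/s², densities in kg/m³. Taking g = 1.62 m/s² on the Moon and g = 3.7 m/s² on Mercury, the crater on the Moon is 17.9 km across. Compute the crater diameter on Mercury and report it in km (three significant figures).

All impactor-dependent factors cancel in the ratio, leaving D_Mercury/D_Moon = (g_Mercury/g_Moon)^-0.25.
(3.7/1.62)^-0.25 = 2.284^-0.25 = 0.8134
D_Mercury = 0.8134 × 17.9 km = 14.6 km

D ≈ 14.6 km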